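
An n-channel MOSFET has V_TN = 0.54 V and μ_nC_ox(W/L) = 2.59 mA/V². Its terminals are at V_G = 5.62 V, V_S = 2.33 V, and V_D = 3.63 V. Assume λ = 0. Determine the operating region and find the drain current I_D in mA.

Triode; I_D = 7.07 mA

V_GS = V_G − V_S = 5.62 − 2.33 = 3.29 V; V_DS = V_D − V_S = 3.63 − 2.33 = 1.3 V.
V_ov = V_GS − V_TN = 3.29 − 0.54 = 2.75 V.
Since V_DS = 1.3 V < V_ov = 2.75 V, the device is in the triode region.
I_D = k_n [V_ov · V_DS − ½ V_DS²] = 2.59 × [2.75 × 1.3 − 0.5 × 1.3²] = 7.07 mA.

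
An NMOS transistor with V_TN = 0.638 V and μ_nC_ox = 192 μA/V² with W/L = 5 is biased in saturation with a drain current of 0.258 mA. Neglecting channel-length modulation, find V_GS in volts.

k_n = μ_nC_ox · (W/L) = 0.96 mA/V².
In saturation I_D = ½ k_n (V_GS − V_TN)², so V_GS − V_TN = √(2 I_D / k_n) = √(2 × 0.258 / 0.96) = 0.733 V.
V_GS = 0.638 + 0.733 = 1.37 V.

V_GS = 1.37 V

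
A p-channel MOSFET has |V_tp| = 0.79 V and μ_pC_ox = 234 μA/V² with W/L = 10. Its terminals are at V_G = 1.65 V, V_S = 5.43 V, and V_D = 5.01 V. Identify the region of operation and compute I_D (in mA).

V_SG = V_S − V_G = 5.43 − 1.65 = 3.78 V; V_SD = V_S − V_D = 5.43 − 5.01 = 0.42 V.
k_p = μ_pC_ox · (W/L) = 2.34 mA/V².
V_ov = V_SG − |V_tp| = 3.78 − 0.79 = 2.99 V.
Since V_SD = 0.42 V < V_ov = 2.99 V, the device is in the triode region.
I_D = k_p [V_ov · V_SD − ½ V_SD²] = 2.34 × [2.99 × 0.42 − 0.5 × 0.42²] = 2.73 mA.

Triode; I_D = 2.73 mA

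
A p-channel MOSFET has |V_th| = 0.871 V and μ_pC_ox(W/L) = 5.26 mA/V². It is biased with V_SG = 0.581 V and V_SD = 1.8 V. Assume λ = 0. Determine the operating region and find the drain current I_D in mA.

V_SG = 0.581 V < |V_th| = 0.871 V, so the transistor is in cutoff.

Cutoff; I_D = 0 mA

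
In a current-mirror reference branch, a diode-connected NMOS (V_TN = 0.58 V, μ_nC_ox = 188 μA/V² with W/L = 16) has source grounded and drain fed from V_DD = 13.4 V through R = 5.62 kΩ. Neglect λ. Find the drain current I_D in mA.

With gate tied to drain, V_GS = V_DS ≥ V_GS − V_TN, so the device is in saturation.
k_n = μ_nC_ox · (W/L) = 3.008 mA/V².
KCL at the drain: ½ k_n (V_GS − V_TN)² = (V_DD − V_GS)/R.
Let x = V_GS − 0.58. Then 8.45 x² + x − 12.82 = 0, giving x = 1.17 V (positive root), so V_GS = 1.75 V.
I_D = (V_DD − V_GS)/R = (13.4 − 1.75) / 5.62 = 2.07 mA.

I_D = 2.07 mA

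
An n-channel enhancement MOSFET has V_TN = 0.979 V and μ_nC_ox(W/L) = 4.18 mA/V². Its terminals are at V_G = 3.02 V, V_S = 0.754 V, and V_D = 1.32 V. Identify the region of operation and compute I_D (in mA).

Triode; I_D = 2.38 mA

V_GS = V_G − V_S = 3.02 − 0.754 = 2.27 V; V_DS = V_D − V_S = 1.32 − 0.754 = 0.566 V.
V_ov = V_GS − V_TN = 2.27 − 0.979 = 1.29 V.
Since V_DS = 0.566 V < V_ov = 1.29 V, the device is in the triode region.
I_D = k_n [V_ov · V_DS − ½ V_DS²] = 4.18 × [1.29 × 0.566 − 0.5 × 0.566²] = 2.38 mA.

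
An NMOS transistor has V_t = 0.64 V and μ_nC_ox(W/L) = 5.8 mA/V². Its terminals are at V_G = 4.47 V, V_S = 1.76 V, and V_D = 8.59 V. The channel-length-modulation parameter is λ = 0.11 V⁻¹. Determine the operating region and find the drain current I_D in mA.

V_GS = V_G − V_S = 4.47 − 1.76 = 2.71 V; V_DS = V_D − V_S = 8.59 − 1.76 = 6.83 V.
V_ov = V_GS − V_t = 2.71 − 0.64 = 2.07 V.
Since V_DS = 6.83 V ≥ V_ov = 2.07 V, the device is in saturation.
I_D = ½ k_n V_ov² (1 + λ V_DS) = 0.5 × 5.8 × 2.07² × (1 + 0.11 × 6.83) = 21.8 mA.

Saturation; I_D = 21.8 mA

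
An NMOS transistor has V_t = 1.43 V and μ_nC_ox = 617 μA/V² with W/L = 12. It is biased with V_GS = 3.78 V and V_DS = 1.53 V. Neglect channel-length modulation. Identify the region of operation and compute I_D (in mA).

Triode; I_D = 18.0 mA

k_n = μ_nC_ox · (W/L) = 7.404 mA/V².
V_ov = V_GS − V_t = 3.78 − 1.43 = 2.35 V.
Since V_DS = 1.53 V < V_ov = 2.35 V, the device is in the triode region.
I_D = k_n [V_ov · V_DS − ½ V_DS²] = 7.404 × [2.35 × 1.53 − 0.5 × 1.53²] = 18 mA.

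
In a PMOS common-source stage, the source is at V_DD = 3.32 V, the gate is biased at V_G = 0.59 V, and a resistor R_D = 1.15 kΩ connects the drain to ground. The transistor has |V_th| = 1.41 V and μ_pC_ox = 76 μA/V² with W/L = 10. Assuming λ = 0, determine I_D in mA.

V_SG = V_DD − V_G = 3.32 − 0.59 = 2.73 V, so V_ov = 2.73 − 1.41 = 1.32 V.
k_p = μ_pC_ox · (W/L) = 0.76 mA/V².
Assume saturation: I_D = ½ k_p V_ov² = 0.5 × 0.76 × 1.32² = 0.662 mA, giving V_SD = V_DD − I_D R_D = 3.32 − 0.662 × 1.15 = 2.56 V.
V_SD = 2.56 V ≥ V_ov = 1.32 V, confirming saturation.

I_D = 0.662 mA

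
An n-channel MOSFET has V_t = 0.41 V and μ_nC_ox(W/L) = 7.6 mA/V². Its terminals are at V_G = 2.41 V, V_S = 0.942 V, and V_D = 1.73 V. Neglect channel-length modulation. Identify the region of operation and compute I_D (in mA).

Triode; I_D = 3.98 mA

V_GS = V_G − V_S = 2.41 − 0.942 = 1.47 V; V_DS = V_D − V_S = 1.73 − 0.942 = 0.788 V.
V_ov = V_GS − V_t = 1.47 − 0.41 = 1.06 V.
Since V_DS = 0.788 V < V_ov = 1.06 V, the device is in the triode region.
I_D = k_n [V_ov · V_DS − ½ V_DS²] = 7.6 × [1.06 × 0.788 − 0.5 × 0.788²] = 3.98 mA.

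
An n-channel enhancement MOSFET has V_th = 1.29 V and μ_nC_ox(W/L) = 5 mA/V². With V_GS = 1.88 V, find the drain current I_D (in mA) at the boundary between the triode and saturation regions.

I_D = 0.870 mA

At the boundary V_DS = V_ov = V_GS − V_th = 1.88 − 1.29 = 0.59 V.
I_D = ½ k_n V_ov² = 0.5 × 5 × 0.59² = 0.87 mA.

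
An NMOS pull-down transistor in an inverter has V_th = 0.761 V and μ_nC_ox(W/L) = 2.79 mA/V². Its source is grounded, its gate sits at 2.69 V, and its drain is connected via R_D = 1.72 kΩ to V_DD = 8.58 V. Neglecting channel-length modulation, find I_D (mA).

V_GS = V_G = 2.69 V, so V_ov = 2.69 − 0.761 = 1.93 V.
Assume saturation: I_D = ½ k_n V_ov² = 0.5 × 2.79 × 1.93² = 5.19 mA, giving V_DS = V_DD − I_D R_D = 8.58 − 5.19 × 1.72 = -0.348 V.
But -0.348 V < V_ov = 1.93 V, so the device is actually in triode.
In triode I_D = k_n[V_ov V_DS − ½ V_DS²] and I_D = (V_DD − V_DS)/R_D. Equating: 2.4 V_DS² − 10.26 V_DS + 8.58 = 0, giving V_DS = 1.14 V (the root below V_ov).
I_D = (8.58 − 1.14) / 1.72 = 4.32 mA.

I_D = 4.32 mA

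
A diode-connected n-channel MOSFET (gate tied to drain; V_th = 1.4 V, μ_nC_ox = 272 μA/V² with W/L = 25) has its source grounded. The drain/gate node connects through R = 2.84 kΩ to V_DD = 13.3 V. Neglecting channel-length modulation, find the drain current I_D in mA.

I_D = 3.82 mA

With gate tied to drain, V_GS = V_DS ≥ V_GS − V_th, so the device is in saturation.
k_n = μ_nC_ox · (W/L) = 6.8 mA/V².
KCL at the drain: ½ k_n (V_GS − V_th)² = (V_DD − V_GS)/R.
Let x = V_GS − 1.4. Then 9.66 x² + x − 11.9 = 0, giving x = 1.06 V (positive root), so V_GS = 2.46 V.
I_D = (V_DD − V_GS)/R = (13.3 − 2.46) / 2.84 = 3.82 mA.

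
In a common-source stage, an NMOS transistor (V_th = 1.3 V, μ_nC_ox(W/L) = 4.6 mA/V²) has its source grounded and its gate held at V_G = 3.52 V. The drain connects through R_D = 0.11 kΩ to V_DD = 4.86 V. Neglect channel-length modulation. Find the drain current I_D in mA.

I_D = 11.3 mA

V_GS = V_G = 3.52 V, so V_ov = 3.52 − 1.3 = 2.22 V.
Assume saturation: I_D = ½ k_n V_ov² = 0.5 × 4.6 × 2.22² = 11.3 mA, giving V_DS = V_DD − I_D R_D = 4.86 − 11.3 × 0.11 = 3.61 V.
V_DS = 3.61 V ≥ V_ov = 2.22 V, confirming saturation.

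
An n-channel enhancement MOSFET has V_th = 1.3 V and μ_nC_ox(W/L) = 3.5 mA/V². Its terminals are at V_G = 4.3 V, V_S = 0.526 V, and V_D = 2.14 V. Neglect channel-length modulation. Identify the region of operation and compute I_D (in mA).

V_GS = V_G − V_S = 4.3 − 0.526 = 3.77 V; V_DS = V_D − V_S = 2.14 − 0.526 = 1.61 V.
V_ov = V_GS − V_th = 3.77 − 1.3 = 2.47 V.
Since V_DS = 1.61 V < V_ov = 2.47 V, the device is in the triode region.
I_D = k_n [V_ov · V_DS − ½ V_DS²] = 3.5 × [2.47 × 1.61 − 0.5 × 1.61²] = 9.42 mA.

Triode; I_D = 9.42 mA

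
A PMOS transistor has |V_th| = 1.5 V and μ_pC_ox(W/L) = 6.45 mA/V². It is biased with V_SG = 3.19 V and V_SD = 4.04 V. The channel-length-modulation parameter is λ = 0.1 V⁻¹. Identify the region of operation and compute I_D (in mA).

Saturation; I_D = 12.9 mA

V_ov = V_SG − |V_th| = 3.19 − 1.5 = 1.69 V.
Since V_SD = 4.04 V ≥ V_ov = 1.69 V, the device is in saturation.
I_D = ½ k_p V_ov² (1 + λ V_SD) = 0.5 × 6.45 × 1.69² × (1 + 0.1 × 4.04) = 12.9 mA.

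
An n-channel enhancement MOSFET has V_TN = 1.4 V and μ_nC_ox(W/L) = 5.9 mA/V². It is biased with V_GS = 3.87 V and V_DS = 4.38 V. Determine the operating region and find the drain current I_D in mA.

V_ov = V_GS − V_TN = 3.87 − 1.4 = 2.47 V.
Since V_DS = 4.38 V ≥ V_ov = 2.47 V, the device is in saturation.
I_D = ½ k_n V_ov² = 0.5 × 5.9 × 2.47² = 18 mA.

Saturation; I_D = 18.0 mA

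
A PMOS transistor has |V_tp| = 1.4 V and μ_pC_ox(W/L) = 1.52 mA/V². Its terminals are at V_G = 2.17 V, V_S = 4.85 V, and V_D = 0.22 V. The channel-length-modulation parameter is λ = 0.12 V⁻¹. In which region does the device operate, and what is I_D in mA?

V_SG = V_S − V_G = 4.85 − 2.17 = 2.68 V; V_SD = V_S − V_D = 4.85 − 0.22 = 4.63 V.
V_ov = V_SG − |V_tp| = 2.68 − 1.4 = 1.28 V.
Since V_SD = 4.63 V ≥ V_ov = 1.28 V, the device is in saturation.
I_D = ½ k_p V_ov² (1 + λ V_SD) = 0.5 × 1.52 × 1.28² × (1 + 0.12 × 4.63) = 1.94 mA.

Saturation; I_D = 1.94 mA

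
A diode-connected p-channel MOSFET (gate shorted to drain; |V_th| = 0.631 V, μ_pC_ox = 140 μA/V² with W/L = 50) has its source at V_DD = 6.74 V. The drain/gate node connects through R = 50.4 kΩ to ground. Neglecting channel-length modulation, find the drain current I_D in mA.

With gate tied to drain, V_SG = V_SD ≥ V_SG − |V_th|, so the device is in saturation.
k_p = μ_pC_ox · (W/L) = 7 mA/V².
KCL at the drain: ½ k_p (V_SG − |V_th|)² = (V_DD − V_SG)/R.
Let x = V_SG − 0.631. Then 176 x² + x − 6.109 = 0, giving x = 0.183 V (positive root), so V_SG = 0.814 V.
I_D = (V_DD − V_SG)/R = (6.74 − 0.814) / 50.4 = 0.118 mA.

I_D = 0.118 mA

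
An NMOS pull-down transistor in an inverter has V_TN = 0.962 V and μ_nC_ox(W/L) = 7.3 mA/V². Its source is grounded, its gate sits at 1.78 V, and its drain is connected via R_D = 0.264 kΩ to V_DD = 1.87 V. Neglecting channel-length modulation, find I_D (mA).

I_D = 2.44 mA

V_GS = V_G = 1.78 V, so V_ov = 1.78 − 0.962 = 0.818 V.
Assume saturation: I_D = ½ k_n V_ov² = 0.5 × 7.3 × 0.818² = 2.44 mA, giving V_DS = V_DD − I_D R_D = 1.87 − 2.44 × 0.264 = 1.23 V.
V_DS = 1.23 V ≥ V_ov = 0.818 V, confirming saturation.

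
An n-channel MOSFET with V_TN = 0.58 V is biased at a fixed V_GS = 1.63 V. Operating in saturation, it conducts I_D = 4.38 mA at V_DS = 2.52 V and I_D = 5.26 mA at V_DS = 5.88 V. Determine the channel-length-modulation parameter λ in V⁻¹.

With V_GS fixed, I_D ∝ (1 + λ V_DS) in saturation, so I_D2/I_D1 = (1 + λ V_DS2)/(1 + λ V_DS1).
5.26/4.38 = 1.201 = (1 + 5.88 λ)/(1 + 2.52 λ).
Solving: λ (I_D1 V_DS2 − I_D2 V_DS1) = I_D2 − I_D1, so λ = (5.26 − 4.38) / (4.38 × 5.88 − 5.26 × 2.52) = 0.88 / 12.5 = 0.0704 V⁻¹.

λ = 0.0704 V⁻¹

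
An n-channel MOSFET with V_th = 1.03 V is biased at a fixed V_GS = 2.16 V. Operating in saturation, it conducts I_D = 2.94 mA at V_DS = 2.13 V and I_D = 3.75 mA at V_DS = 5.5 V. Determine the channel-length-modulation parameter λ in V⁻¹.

λ = 0.0990 V⁻¹

With V_GS fixed, I_D ∝ (1 + λ V_DS) in saturation, so I_D2/I_D1 = (1 + λ V_DS2)/(1 + λ V_DS1).
3.75/2.94 = 1.276 = (1 + 5.5 λ)/(1 + 2.13 λ).
Solving: λ (I_D1 V_DS2 − I_D2 V_DS1) = I_D2 − I_D1, so λ = (3.75 − 2.94) / (2.94 × 5.5 − 3.75 × 2.13) = 0.81 / 8.18 = 0.099 V⁻¹.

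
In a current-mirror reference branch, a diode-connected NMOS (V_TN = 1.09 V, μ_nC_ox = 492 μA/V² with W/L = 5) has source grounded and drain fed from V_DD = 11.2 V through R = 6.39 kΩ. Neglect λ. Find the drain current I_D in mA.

With gate tied to drain, V_GS = V_DS ≥ V_GS − V_TN, so the device is in saturation.
k_n = μ_nC_ox · (W/L) = 2.46 mA/V².
KCL at the drain: ½ k_n (V_GS − V_TN)² = (V_DD − V_GS)/R.
Let x = V_GS − 1.09. Then 7.86 x² + x − 10.11 = 0, giving x = 1.07 V (positive root), so V_GS = 2.16 V.
I_D = (V_DD − V_GS)/R = (11.2 − 2.16) / 6.39 = 1.41 mA.

I_D = 1.41 mA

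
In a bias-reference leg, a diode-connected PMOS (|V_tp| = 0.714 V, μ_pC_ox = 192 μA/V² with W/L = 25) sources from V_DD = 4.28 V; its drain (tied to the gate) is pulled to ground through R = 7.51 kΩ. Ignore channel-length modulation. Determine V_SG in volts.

V_SG = 1.13 V

With gate tied to drain, V_SG = V_SD ≥ V_SG − |V_tp|, so the device is in saturation.
k_p = μ_pC_ox · (W/L) = 4.8 mA/V².
KCL at the drain: ½ k_p (V_SG − |V_tp|)² = (V_DD − V_SG)/R.
Let x = V_SG − 0.714. Then 18 x² + x − 3.566 = 0, giving x = 0.418 V (positive root), so V_SG = 1.13 V.
I_D = (V_DD − V_SG)/R = (4.28 − 1.13) / 7.51 = 0.419 mA.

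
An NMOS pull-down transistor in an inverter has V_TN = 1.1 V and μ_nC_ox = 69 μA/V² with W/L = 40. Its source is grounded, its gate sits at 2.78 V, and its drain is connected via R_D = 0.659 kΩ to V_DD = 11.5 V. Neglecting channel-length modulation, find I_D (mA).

I_D = 3.89 mA

V_GS = V_G = 2.78 V, so V_ov = 2.78 − 1.1 = 1.68 V.
k_n = μ_nC_ox · (W/L) = 2.76 mA/V².
Assume saturation: I_D = ½ k_n V_ov² = 0.5 × 2.76 × 1.68² = 3.89 mA, giving V_DS = V_DD − I_D R_D = 11.5 − 3.89 × 0.659 = 8.93 V.
V_DS = 8.93 V ≥ V_ov = 1.68 V, confirming saturation.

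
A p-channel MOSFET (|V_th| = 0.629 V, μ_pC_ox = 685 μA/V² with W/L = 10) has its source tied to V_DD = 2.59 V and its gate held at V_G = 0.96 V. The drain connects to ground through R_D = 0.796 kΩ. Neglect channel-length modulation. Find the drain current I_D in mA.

I_D = 2.61 mA

V_SG = V_DD − V_G = 2.59 − 0.96 = 1.63 V, so V_ov = 1.63 − 0.629 = 1 V.
k_p = μ_pC_ox · (W/L) = 6.85 mA/V².
Assume saturation: I_D = ½ k_p V_ov² = 0.5 × 6.85 × 1² = 3.43 mA, giving V_SD = V_DD − I_D R_D = 2.59 − 3.43 × 0.796 = -0.142 V.
But -0.142 V < V_ov = 1 V, so the device is actually in triode.
In triode I_D = k_p[V_ov V_SD − ½ V_SD²] and I_D = (V_DD − V_SD)/R_D. Equating: 2.73 V_SD² − 6.458 V_SD + 2.59 = 0, giving V_SD = 0.511 V (the root below V_ov).
I_D = (2.59 − 0.511) / 0.796 = 2.61 mA.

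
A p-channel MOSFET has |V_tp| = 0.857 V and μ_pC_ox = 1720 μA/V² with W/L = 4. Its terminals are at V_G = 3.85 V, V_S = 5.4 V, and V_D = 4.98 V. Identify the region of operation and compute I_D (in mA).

V_SG = V_S − V_G = 5.4 − 3.85 = 1.55 V; V_SD = V_S − V_D = 5.4 − 4.98 = 0.42 V.
k_p = μ_pC_ox · (W/L) = 6.88 mA/V².
V_ov = V_SG − |V_tp| = 1.55 − 0.857 = 0.693 V.
Since V_SD = 0.42 V < V_ov = 0.693 V, the device is in the triode region.
I_D = k_p [V_ov · V_SD − ½ V_SD²] = 6.88 × [0.693 × 0.42 − 0.5 × 0.42²] = 1.4 mA.

Triode; I_D = 1.40 mA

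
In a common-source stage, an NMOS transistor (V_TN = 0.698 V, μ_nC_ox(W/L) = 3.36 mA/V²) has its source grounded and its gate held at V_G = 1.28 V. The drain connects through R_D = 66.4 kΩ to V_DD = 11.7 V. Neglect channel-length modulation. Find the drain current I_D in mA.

V_GS = V_G = 1.28 V, so V_ov = 1.28 − 0.698 = 0.582 V.
Assume saturation: I_D = ½ k_n V_ov² = 0.5 × 3.36 × 0.582² = 0.569 mA, giving V_DS = V_DD − I_D R_D = 11.7 − 0.569 × 66.4 = -26.1 V.
But -26.1 V < V_ov = 0.582 V, so the device is actually in triode.
In triode I_D = k_n[V_ov V_DS − ½ V_DS²] and I_D = (V_DD − V_DS)/R_D. Equating: 112 V_DS² − 130.8 V_DS + 11.7 = 0, giving V_DS = 0.0975 V (the root below V_ov).
I_D = (11.7 − 0.0975) / 66.4 = 0.175 mA.

I_D = 0.175 mA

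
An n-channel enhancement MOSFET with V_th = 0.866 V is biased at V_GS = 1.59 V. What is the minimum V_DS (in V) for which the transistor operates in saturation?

The boundary between triode and saturation is V_DS = V_GS − V_th = V_ov.
V_ov = 1.59 − 0.866 = 0.724 V.

V_DS,sat = 0.724 V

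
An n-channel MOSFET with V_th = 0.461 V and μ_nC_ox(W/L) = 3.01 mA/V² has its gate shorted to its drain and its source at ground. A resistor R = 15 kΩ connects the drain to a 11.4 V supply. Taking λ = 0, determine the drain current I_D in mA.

With gate tied to drain, V_GS = V_DS ≥ V_GS − V_th, so the device is in saturation.
KCL at the drain: ½ k_n (V_GS − V_th)² = (V_DD − V_GS)/R.
Let x = V_GS − 0.461. Then 22.6 x² + x − 10.94 = 0, giving x = 0.674 V (positive root), so V_GS = 1.14 V.
I_D = (V_DD − V_GS)/R = (11.4 − 1.14) / 15 = 0.684 mA.

I_D = 0.684 mA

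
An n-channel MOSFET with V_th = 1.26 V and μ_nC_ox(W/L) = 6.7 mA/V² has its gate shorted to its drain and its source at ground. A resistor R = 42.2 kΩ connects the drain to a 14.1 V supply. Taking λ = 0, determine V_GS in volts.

V_GS = 1.56 V

With gate tied to drain, V_GS = V_DS ≥ V_GS − V_th, so the device is in saturation.
KCL at the drain: ½ k_n (V_GS − V_th)² = (V_DD − V_GS)/R.
Let x = V_GS − 1.26. Then 141 x² + x − 12.84 = 0, giving x = 0.298 V (positive root), so V_GS = 1.56 V.
I_D = (V_DD − V_GS)/R = (14.1 − 1.56) / 42.2 = 0.297 mA.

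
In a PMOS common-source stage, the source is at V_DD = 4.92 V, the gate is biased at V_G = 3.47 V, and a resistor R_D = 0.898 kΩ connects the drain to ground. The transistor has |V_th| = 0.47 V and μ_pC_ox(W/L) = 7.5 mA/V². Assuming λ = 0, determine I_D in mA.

V_SG = V_DD − V_G = 4.92 − 3.47 = 1.45 V, so V_ov = 1.45 − 0.47 = 0.98 V.
Assume saturation: I_D = ½ k_p V_ov² = 0.5 × 7.5 × 0.98² = 3.6 mA, giving V_SD = V_DD − I_D R_D = 4.92 − 3.6 × 0.898 = 1.69 V.
V_SD = 1.69 V ≥ V_ov = 0.98 V, confirming saturation.

I_D = 3.60 mA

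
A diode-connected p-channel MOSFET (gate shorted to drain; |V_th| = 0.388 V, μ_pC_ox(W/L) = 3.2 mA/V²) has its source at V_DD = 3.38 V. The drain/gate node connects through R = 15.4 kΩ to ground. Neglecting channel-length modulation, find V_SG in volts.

V_SG = 0.717 V

With gate tied to drain, V_SG = V_SD ≥ V_SG − |V_th|, so the device is in saturation.
KCL at the drain: ½ k_p (V_SG − |V_th|)² = (V_DD − V_SG)/R.
Let x = V_SG − 0.388. Then 24.6 x² + x − 2.992 = 0, giving x = 0.329 V (positive root), so V_SG = 0.717 V.
I_D = (V_DD − V_SG)/R = (3.38 − 0.717) / 15.4 = 0.173 mA.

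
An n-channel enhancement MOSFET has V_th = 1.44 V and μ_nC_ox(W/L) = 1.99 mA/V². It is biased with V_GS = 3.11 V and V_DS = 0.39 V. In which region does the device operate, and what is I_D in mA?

V_ov = V_GS − V_th = 3.11 − 1.44 = 1.67 V.
Since V_DS = 0.39 V < V_ov = 1.67 V, the device is in the triode region.
I_D = k_n [V_ov · V_DS − ½ V_DS²] = 1.99 × [1.67 × 0.39 − 0.5 × 0.39²] = 1.14 mA.

Triode; I_D = 1.14 mA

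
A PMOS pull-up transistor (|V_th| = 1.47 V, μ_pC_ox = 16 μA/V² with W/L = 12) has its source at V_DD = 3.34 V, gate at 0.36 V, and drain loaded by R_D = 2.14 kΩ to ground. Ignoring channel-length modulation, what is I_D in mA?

I_D = 0.219 mA

V_SG = V_DD − V_G = 3.34 − 0.36 = 2.98 V, so V_ov = 2.98 − 1.47 = 1.51 V.
k_p = μ_pC_ox · (W/L) = 0.192 mA/V².
Assume saturation: I_D = ½ k_p V_ov² = 0.5 × 0.192 × 1.51² = 0.219 mA, giving V_SD = V_DD − I_D R_D = 3.34 − 0.219 × 2.14 = 2.87 V.
V_SD = 2.87 V ≥ V_ov = 1.51 V, confirming saturation.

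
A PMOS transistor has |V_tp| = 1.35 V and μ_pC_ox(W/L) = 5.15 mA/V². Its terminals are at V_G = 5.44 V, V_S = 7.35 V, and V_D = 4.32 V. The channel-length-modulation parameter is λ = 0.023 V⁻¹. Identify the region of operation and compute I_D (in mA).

V_SG = V_S − V_G = 7.35 − 5.44 = 1.91 V; V_SD = V_S − V_D = 7.35 − 4.32 = 3.03 V.
V_ov = V_SG − |V_tp| = 1.91 − 1.35 = 0.56 V.
Since V_SD = 3.03 V ≥ V_ov = 0.56 V, the device is in saturation.
I_D = ½ k_p V_ov² (1 + λ V_SD) = 0.5 × 5.15 × 0.56² × (1 + 0.023 × 3.03) = 0.864 mA.

Saturation; I_D = 0.864 mA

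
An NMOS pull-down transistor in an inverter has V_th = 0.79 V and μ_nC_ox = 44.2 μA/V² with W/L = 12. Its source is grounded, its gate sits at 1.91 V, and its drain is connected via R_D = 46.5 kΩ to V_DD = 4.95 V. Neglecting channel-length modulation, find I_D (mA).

V_GS = V_G = 1.91 V, so V_ov = 1.91 − 0.79 = 1.12 V.
k_n = μ_nC_ox · (W/L) = 0.5304 mA/V².
Assume saturation: I_D = ½ k_n V_ov² = 0.5 × 0.5304 × 1.12² = 0.333 mA, giving V_DS = V_DD − I_D R_D = 4.95 − 0.333 × 46.5 = -10.5 V.
But -10.5 V < V_ov = 1.12 V, so the device is actually in triode.
In triode I_D = k_n[V_ov V_DS − ½ V_DS²] and I_D = (V_DD − V_DS)/R_D. Equating: 12.3 V_DS² − 28.62 V_DS + 4.95 = 0, giving V_DS = 0.188 V (the root below V_ov).
I_D = (4.95 − 0.188) / 46.5 = 0.102 mA.

I_D = 0.102 mA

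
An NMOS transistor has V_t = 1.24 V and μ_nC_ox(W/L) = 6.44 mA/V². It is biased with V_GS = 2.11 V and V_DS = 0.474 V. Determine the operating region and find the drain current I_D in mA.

V_ov = V_GS − V_t = 2.11 − 1.24 = 0.87 V.
Since V_DS = 0.474 V < V_ov = 0.87 V, the device is in the triode region.
I_D = k_n [V_ov · V_DS − ½ V_DS²] = 6.44 × [0.87 × 0.474 − 0.5 × 0.474²] = 1.93 mA.

Triode; I_D = 1.93 mA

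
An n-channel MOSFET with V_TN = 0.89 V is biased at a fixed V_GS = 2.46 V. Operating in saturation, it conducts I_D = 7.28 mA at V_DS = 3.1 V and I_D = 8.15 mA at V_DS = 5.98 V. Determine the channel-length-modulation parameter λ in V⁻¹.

λ = 0.0476 V⁻¹

With V_GS fixed, I_D ∝ (1 + λ V_DS) in saturation, so I_D2/I_D1 = (1 + λ V_DS2)/(1 + λ V_DS1).
8.15/7.28 = 1.12 = (1 + 5.98 λ)/(1 + 3.1 λ).
Solving: λ (I_D1 V_DS2 − I_D2 V_DS1) = I_D2 − I_D1, so λ = (8.15 − 7.28) / (7.28 × 5.98 − 8.15 × 3.1) = 0.87 / 18.3 = 0.0476 V⁻¹.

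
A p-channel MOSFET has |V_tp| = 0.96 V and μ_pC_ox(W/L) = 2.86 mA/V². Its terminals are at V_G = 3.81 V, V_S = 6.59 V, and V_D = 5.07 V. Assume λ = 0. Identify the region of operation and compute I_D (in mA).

Triode; I_D = 4.61 mA

V_SG = V_S − V_G = 6.59 − 3.81 = 2.78 V; V_SD = V_S − V_D = 6.59 − 5.07 = 1.52 V.
V_ov = V_SG − |V_tp| = 2.78 − 0.96 = 1.82 V.
Since V_SD = 1.52 V < V_ov = 1.82 V, the device is in the triode region.
I_D = k_p [V_ov · V_SD − ½ V_SD²] = 2.86 × [1.82 × 1.52 − 0.5 × 1.52²] = 4.61 mA.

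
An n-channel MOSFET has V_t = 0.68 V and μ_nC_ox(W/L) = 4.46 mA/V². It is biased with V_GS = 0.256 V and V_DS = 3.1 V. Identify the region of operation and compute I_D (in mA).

Cutoff; I_D = 0 mA

V_GS = 0.256 V < V_t = 0.68 V, so the transistor is in cutoff.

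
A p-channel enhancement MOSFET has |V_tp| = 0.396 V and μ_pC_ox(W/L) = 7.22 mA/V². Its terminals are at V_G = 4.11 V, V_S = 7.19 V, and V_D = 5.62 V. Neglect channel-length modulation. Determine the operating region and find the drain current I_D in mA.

Triode; I_D = 21.5 mA

V_SG = V_S − V_G = 7.19 − 4.11 = 3.08 V; V_SD = V_S − V_D = 7.19 − 5.62 = 1.57 V.
V_ov = V_SG − |V_tp| = 3.08 − 0.396 = 2.68 V.
Since V_SD = 1.57 V < V_ov = 2.68 V, the device is in the triode region.
I_D = k_p [V_ov · V_SD − ½ V_SD²] = 7.22 × [2.68 × 1.57 − 0.5 × 1.57²] = 21.5 mA.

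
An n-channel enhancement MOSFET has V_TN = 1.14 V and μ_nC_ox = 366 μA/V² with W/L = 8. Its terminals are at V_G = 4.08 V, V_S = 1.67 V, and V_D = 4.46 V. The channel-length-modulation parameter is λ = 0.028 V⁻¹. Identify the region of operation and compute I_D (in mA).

Saturation; I_D = 2.55 mA

V_GS = V_G − V_S = 4.08 − 1.67 = 2.41 V; V_DS = V_D − V_S = 4.46 − 1.67 = 2.79 V.
k_n = μ_nC_ox · (W/L) = 2.928 mA/V².
V_ov = V_GS − V_TN = 2.41 − 1.14 = 1.27 V.
Since V_DS = 2.79 V ≥ V_ov = 1.27 V, the device is in saturation.
I_D = ½ k_n V_ov² (1 + λ V_DS) = 0.5 × 2.928 × 1.27² × (1 + 0.028 × 2.79) = 2.55 mA.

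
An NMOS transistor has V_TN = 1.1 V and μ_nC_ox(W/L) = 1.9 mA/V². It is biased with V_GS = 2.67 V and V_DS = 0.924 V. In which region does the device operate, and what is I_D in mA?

V_ov = V_GS − V_TN = 2.67 − 1.1 = 1.57 V.
Since V_DS = 0.924 V < V_ov = 1.57 V, the device is in the triode region.
I_D = k_n [V_ov · V_DS − ½ V_DS²] = 1.9 × [1.57 × 0.924 − 0.5 × 0.924²] = 1.95 mA.

Triode; I_D = 1.95 mA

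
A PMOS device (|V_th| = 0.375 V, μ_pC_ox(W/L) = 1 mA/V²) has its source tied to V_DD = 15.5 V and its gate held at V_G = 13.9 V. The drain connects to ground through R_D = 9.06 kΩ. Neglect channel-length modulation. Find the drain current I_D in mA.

V_SG = V_DD − V_G = 15.5 − 13.9 = 1.6 V, so V_ov = 1.6 − 0.375 = 1.22 V.
Assume saturation: I_D = ½ k_p V_ov² = 0.5 × 1 × 1.22² = 0.75 mA, giving V_SD = V_DD − I_D R_D = 15.5 − 0.75 × 9.06 = 8.7 V.
V_SD = 8.7 V ≥ V_ov = 1.22 V, confirming saturation.

I_D = 0.750 mA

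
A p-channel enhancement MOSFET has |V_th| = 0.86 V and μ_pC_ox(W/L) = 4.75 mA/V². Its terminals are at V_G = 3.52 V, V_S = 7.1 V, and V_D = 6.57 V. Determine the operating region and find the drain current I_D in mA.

V_SG = V_S − V_G = 7.1 − 3.52 = 3.58 V; V_SD = V_S − V_D = 7.1 − 6.57 = 0.53 V.
V_ov = V_SG − |V_th| = 3.58 − 0.86 = 2.72 V.
Since V_SD = 0.53 V < V_ov = 2.72 V, the device is in the triode region.
I_D = k_p [V_ov · V_SD − ½ V_SD²] = 4.75 × [2.72 × 0.53 − 0.5 × 0.53²] = 6.18 mA.

Triode; I_D = 6.18 mA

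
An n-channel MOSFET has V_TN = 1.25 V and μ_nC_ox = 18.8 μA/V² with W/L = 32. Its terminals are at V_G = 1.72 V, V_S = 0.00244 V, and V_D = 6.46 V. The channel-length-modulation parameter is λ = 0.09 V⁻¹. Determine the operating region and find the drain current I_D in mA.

V_GS = V_G − V_S = 1.72 − 0.00244 = 1.72 V; V_DS = V_D − V_S = 6.46 − 0.00244 = 6.46 V.
k_n = μ_nC_ox · (W/L) = 0.6016 mA/V².
V_ov = V_GS − V_TN = 1.72 − 1.25 = 0.468 V.
Since V_DS = 6.46 V ≥ V_ov = 0.468 V, the device is in saturation.
I_D = ½ k_n V_ov² (1 + λ V_DS) = 0.5 × 0.6016 × 0.468² × (1 + 0.09 × 6.46) = 0.104 mA.

Saturation; I_D = 0.104 mA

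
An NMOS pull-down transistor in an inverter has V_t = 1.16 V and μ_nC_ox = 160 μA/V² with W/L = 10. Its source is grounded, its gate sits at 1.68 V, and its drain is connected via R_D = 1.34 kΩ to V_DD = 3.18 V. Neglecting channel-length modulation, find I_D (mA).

I_D = 0.216 mA

V_GS = V_G = 1.68 V, so V_ov = 1.68 − 1.16 = 0.52 V.
k_n = μ_nC_ox · (W/L) = 1.6 mA/V².
Assume saturation: I_D = ½ k_n V_ov² = 0.5 × 1.6 × 0.52² = 0.216 mA, giving V_DS = V_DD − I_D R_D = 3.18 − 0.216 × 1.34 = 2.89 V.
V_DS = 2.89 V ≥ V_ov = 0.52 V, confirming saturation.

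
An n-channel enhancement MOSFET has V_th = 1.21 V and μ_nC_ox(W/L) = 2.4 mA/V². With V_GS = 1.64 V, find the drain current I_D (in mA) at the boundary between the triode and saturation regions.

At the boundary V_DS = V_ov = V_GS − V_th = 1.64 − 1.21 = 0.43 V.
I_D = ½ k_n V_ov² = 0.5 × 2.4 × 0.43² = 0.222 mA.

I_D = 0.222 mA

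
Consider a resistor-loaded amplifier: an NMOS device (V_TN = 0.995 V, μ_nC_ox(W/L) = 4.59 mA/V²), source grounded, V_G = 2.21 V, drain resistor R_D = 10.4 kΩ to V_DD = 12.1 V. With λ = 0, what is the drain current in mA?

I_D = 1.14 mA

V_GS = V_G = 2.21 V, so V_ov = 2.21 − 0.995 = 1.21 V.
Assume saturation: I_D = ½ k_n V_ov² = 0.5 × 4.59 × 1.21² = 3.39 mA, giving V_DS = V_DD − I_D R_D = 12.1 − 3.39 × 10.4 = -23.1 V.
But -23.1 V < V_ov = 1.21 V, so the device is actually in triode.
In triode I_D = k_n[V_ov V_DS − ½ V_DS²] and I_D = (V_DD − V_DS)/R_D. Equating: 23.9 V_DS² − 59 V_DS + 12.1 = 0, giving V_DS = 0.226 V (the root below V_ov).
I_D = (12.1 − 0.226) / 10.4 = 1.14 mA.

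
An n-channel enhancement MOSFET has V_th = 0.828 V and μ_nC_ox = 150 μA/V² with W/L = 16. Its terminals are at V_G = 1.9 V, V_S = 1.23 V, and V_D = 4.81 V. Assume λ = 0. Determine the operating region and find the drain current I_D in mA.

V_GS = V_G − V_S = 1.9 − 1.23 = 0.67 V; V_DS = V_D − V_S = 4.81 − 1.23 = 3.58 V.
V_GS = 0.67 V < V_th = 0.828 V, so the transistor is in cutoff.

Cutoff; I_D = 0 mA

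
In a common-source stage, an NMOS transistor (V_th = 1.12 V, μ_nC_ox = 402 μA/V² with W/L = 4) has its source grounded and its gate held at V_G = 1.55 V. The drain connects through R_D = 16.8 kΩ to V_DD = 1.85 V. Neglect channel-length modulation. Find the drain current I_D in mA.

V_GS = V_G = 1.55 V, so V_ov = 1.55 − 1.12 = 0.43 V.
k_n = μ_nC_ox · (W/L) = 1.608 mA/V².
Assume saturation: I_D = ½ k_n V_ov² = 0.5 × 1.608 × 0.43² = 0.149 mA, giving V_DS = V_DD − I_D R_D = 1.85 − 0.149 × 16.8 = -0.647 V.
But -0.647 V < V_ov = 0.43 V, so the device is actually in triode.
In triode I_D = k_n[V_ov V_DS − ½ V_DS²] and I_D = (V_DD − V_DS)/R_D. Equating: 13.5 V_DS² − 12.62 V_DS + 1.85 = 0, giving V_DS = 0.182 V (the root below V_ov).
I_D = (1.85 − 0.182) / 16.8 = 0.0993 mA.

I_D = 0.0993 mA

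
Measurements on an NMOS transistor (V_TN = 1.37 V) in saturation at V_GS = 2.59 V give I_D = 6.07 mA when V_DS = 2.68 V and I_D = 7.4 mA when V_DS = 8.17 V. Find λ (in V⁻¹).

λ = 0.0447 V⁻¹

With V_GS fixed, I_D ∝ (1 + λ V_DS) in saturation, so I_D2/I_D1 = (1 + λ V_DS2)/(1 + λ V_DS1).
7.4/6.07 = 1.219 = (1 + 8.17 λ)/(1 + 2.68 λ).
Solving: λ (I_D1 V_DS2 − I_D2 V_DS1) = I_D2 − I_D1, so λ = (7.4 − 6.07) / (6.07 × 8.17 − 7.4 × 2.68) = 1.33 / 29.8 = 0.0447 V⁻¹.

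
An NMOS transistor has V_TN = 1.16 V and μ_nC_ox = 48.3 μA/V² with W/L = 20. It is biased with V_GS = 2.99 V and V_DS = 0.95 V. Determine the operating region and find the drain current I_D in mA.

Triode; I_D = 1.24 mA

k_n = μ_nC_ox · (W/L) = 0.966 mA/V².
V_ov = V_GS − V_TN = 2.99 − 1.16 = 1.83 V.
Since V_DS = 0.95 V < V_ov = 1.83 V, the device is in the triode region.
I_D = k_n [V_ov · V_DS − ½ V_DS²] = 0.966 × [1.83 × 0.95 − 0.5 × 0.95²] = 1.24 mA.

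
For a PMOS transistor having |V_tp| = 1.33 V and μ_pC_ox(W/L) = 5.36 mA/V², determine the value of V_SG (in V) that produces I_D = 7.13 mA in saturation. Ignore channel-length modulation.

In saturation I_D = ½ k_p (V_SG − |V_tp|)², so V_SG − |V_tp| = √(2 I_D / k_p) = √(2 × 7.13 / 5.36) = 1.63 V.
V_SG = 1.33 + 1.63 = 2.96 V.

V_SG = 2.96 V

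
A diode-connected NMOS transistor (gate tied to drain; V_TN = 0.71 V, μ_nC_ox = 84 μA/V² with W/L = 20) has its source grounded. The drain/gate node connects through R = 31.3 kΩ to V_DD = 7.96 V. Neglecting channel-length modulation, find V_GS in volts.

With gate tied to drain, V_GS = V_DS ≥ V_GS − V_TN, so the device is in saturation.
k_n = μ_nC_ox · (W/L) = 1.68 mA/V².
KCL at the drain: ½ k_n (V_GS − V_TN)² = (V_DD − V_GS)/R.
Let x = V_GS − 0.71. Then 26.3 x² + x − 7.25 = 0, giving x = 0.506 V (positive root), so V_GS = 1.22 V.
I_D = (V_DD − V_GS)/R = (7.96 − 1.22) / 31.3 = 0.215 mA.

V_GS = 1.22 V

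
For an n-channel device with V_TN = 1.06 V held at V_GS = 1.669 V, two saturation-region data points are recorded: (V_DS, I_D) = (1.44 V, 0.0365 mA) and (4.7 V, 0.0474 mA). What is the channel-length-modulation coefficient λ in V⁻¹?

With V_GS fixed, I_D ∝ (1 + λ V_DS) in saturation, so I_D2/I_D1 = (1 + λ V_DS2)/(1 + λ V_DS1).
0.0474/0.0365 = 1.299 = (1 + 4.7 λ)/(1 + 1.44 λ).
Solving: λ (I_D1 V_DS2 − I_D2 V_DS1) = I_D2 − I_D1, so λ = (0.0474 − 0.0365) / (0.0365 × 4.7 − 0.0474 × 1.44) = 0.0109 / 0.103 = 0.106 V⁻¹.

λ = 0.106 V⁻¹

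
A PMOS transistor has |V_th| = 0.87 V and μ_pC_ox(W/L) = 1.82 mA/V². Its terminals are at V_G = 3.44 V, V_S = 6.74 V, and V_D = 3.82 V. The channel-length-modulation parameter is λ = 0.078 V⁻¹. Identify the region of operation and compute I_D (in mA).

Saturation; I_D = 6.60 mA

V_SG = V_S − V_G = 6.74 − 3.44 = 3.3 V; V_SD = V_S − V_D = 6.74 − 3.82 = 2.92 V.
V_ov = V_SG − |V_th| = 3.3 − 0.87 = 2.43 V.
Since V_SD = 2.92 V ≥ V_ov = 2.43 V, the device is in saturation.
I_D = ½ k_p V_ov² (1 + λ V_SD) = 0.5 × 1.82 × 2.43² × (1 + 0.078 × 2.92) = 6.6 mA.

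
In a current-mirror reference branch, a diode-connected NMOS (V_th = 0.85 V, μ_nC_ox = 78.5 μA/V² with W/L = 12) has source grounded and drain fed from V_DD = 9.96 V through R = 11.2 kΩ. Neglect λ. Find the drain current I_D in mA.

With gate tied to drain, V_GS = V_DS ≥ V_GS − V_th, so the device is in saturation.
k_n = μ_nC_ox · (W/L) = 0.942 mA/V².
KCL at the drain: ½ k_n (V_GS − V_th)² = (V_DD − V_GS)/R.
Let x = V_GS − 0.85. Then 5.28 x² + x − 9.11 = 0, giving x = 1.22 V (positive root), so V_GS = 2.07 V.
I_D = (V_DD − V_GS)/R = (9.96 − 2.07) / 11.2 = 0.704 mA.

I_D = 0.704 mA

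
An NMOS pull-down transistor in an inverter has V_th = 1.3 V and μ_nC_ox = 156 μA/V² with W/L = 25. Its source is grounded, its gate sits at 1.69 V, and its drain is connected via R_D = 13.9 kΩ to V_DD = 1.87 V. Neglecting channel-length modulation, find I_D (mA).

V_GS = V_G = 1.69 V, so V_ov = 1.69 − 1.3 = 0.39 V.
k_n = μ_nC_ox · (W/L) = 3.9 mA/V².
Assume saturation: I_D = ½ k_n V_ov² = 0.5 × 3.9 × 0.39² = 0.297 mA, giving V_DS = V_DD − I_D R_D = 1.87 − 0.297 × 13.9 = -2.25 V.
But -2.25 V < V_ov = 0.39 V, so the device is actually in triode.
In triode I_D = k_n[V_ov V_DS − ½ V_DS²] and I_D = (V_DD − V_DS)/R_D. Equating: 27.1 V_DS² − 22.14 V_DS + 1.87 = 0, giving V_DS = 0.0957 V (the root below V_ov).
I_D = (1.87 − 0.0957) / 13.9 = 0.128 mA.

I_D = 0.128 mA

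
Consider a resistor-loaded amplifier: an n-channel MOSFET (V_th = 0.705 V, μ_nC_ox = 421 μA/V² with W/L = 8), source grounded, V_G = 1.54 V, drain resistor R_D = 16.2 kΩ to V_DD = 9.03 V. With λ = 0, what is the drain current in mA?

I_D = 0.544 mA

V_GS = V_G = 1.54 V, so V_ov = 1.54 − 0.705 = 0.835 V.
k_n = μ_nC_ox · (W/L) = 3.368 mA/V².
Assume saturation: I_D = ½ k_n V_ov² = 0.5 × 3.368 × 0.835² = 1.17 mA, giving V_DS = V_DD − I_D R_D = 9.03 − 1.17 × 16.2 = -9.99 V.
But -9.99 V < V_ov = 0.835 V, so the device is actually in triode.
In triode I_D = k_n[V_ov V_DS − ½ V_DS²] and I_D = (V_DD − V_DS)/R_D. Equating: 27.3 V_DS² − 46.56 V_DS + 9.03 = 0, giving V_DS = 0.223 V (the root below V_ov).
I_D = (9.03 − 0.223) / 16.2 = 0.544 mA.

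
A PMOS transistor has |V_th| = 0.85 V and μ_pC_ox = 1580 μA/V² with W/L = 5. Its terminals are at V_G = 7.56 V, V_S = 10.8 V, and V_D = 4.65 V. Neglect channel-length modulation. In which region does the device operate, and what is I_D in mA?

V_SG = V_S − V_G = 10.8 − 7.56 = 3.24 V; V_SD = V_S − V_D = 10.8 − 4.65 = 6.15 V.
k_p = μ_pC_ox · (W/L) = 7.9 mA/V².
V_ov = V_SG − |V_th| = 3.24 − 0.85 = 2.39 V.
Since V_SD = 6.15 V ≥ V_ov = 2.39 V, the device is in saturation.
I_D = ½ k_p V_ov² = 0.5 × 7.9 × 2.39² = 22.6 mA.

Saturation; I_D = 22.6 mA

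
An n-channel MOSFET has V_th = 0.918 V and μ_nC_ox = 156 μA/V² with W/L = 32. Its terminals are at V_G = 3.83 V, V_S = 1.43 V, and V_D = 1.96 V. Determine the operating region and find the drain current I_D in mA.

V_GS = V_G − V_S = 3.83 − 1.43 = 2.4 V; V_DS = V_D − V_S = 1.96 − 1.43 = 0.53 V.
k_n = μ_nC_ox · (W/L) = 4.992 mA/V².
V_ov = V_GS − V_th = 2.4 − 0.918 = 1.48 V.
Since V_DS = 0.53 V < V_ov = 1.48 V, the device is in the triode region.
I_D = k_n [V_ov · V_DS − ½ V_DS²] = 4.992 × [1.48 × 0.53 − 0.5 × 0.53²] = 3.22 mA.

Triode; I_D = 3.22 mA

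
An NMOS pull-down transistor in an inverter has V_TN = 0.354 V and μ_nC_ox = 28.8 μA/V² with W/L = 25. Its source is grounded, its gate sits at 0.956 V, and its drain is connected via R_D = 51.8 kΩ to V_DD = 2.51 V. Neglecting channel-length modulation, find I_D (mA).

V_GS = V_G = 0.956 V, so V_ov = 0.956 − 0.354 = 0.602 V.
k_n = μ_nC_ox · (W/L) = 0.72 mA/V².
Assume saturation: I_D = ½ k_n V_ov² = 0.5 × 0.72 × 0.602² = 0.13 mA, giving V_DS = V_DD − I_D R_D = 2.51 − 0.13 × 51.8 = -4.25 V.
But -4.25 V < V_ov = 0.602 V, so the device is actually in triode.
In triode I_D = k_n[V_ov V_DS − ½ V_DS²] and I_D = (V_DD − V_DS)/R_D. Equating: 18.6 V_DS² − 23.45 V_DS + 2.51 = 0, giving V_DS = 0.118 V (the root below V_ov).
I_D = (2.51 − 0.118) / 51.8 = 0.0462 mA.

I_D = 0.0462 mA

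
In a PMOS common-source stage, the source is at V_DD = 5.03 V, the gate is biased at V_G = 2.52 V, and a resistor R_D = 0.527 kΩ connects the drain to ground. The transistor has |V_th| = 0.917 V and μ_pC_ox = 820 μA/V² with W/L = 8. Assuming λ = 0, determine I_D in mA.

I_D = 7.48 mA

V_SG = V_DD − V_G = 5.03 − 2.52 = 2.51 V, so V_ov = 2.51 − 0.917 = 1.59 V.
k_p = μ_pC_ox · (W/L) = 6.56 mA/V².
Assume saturation: I_D = ½ k_p V_ov² = 0.5 × 6.56 × 1.59² = 8.32 mA, giving V_SD = V_DD − I_D R_D = 5.03 − 8.32 × 0.527 = 0.644 V.
But 0.644 V < V_ov = 1.59 V, so the device is actually in triode.
In triode I_D = k_p[V_ov V_SD − ½ V_SD²] and I_D = (V_DD − V_SD)/R_D. Equating: 1.73 V_SD² − 6.507 V_SD + 5.03 = 0, giving V_SD = 1.09 V (the root below V_ov).
I_D = (5.03 − 1.09) / 0.527 = 7.48 mA.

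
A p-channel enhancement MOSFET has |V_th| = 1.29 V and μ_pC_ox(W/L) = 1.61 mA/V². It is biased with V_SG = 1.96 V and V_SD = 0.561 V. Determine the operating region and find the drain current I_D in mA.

Triode; I_D = 0.352 mA

V_ov = V_SG − |V_th| = 1.96 − 1.29 = 0.67 V.
Since V_SD = 0.561 V < V_ov = 0.67 V, the device is in the triode region.
I_D = k_p [V_ov · V_SD − ½ V_SD²] = 1.61 × [0.67 × 0.561 − 0.5 × 0.561²] = 0.352 mA.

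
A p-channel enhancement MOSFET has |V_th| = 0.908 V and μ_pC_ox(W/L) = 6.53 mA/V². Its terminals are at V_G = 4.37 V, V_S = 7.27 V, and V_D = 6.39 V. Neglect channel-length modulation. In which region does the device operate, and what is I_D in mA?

Triode; I_D = 8.92 mA

V_SG = V_S − V_G = 7.27 − 4.37 = 2.9 V; V_SD = V_S − V_D = 7.27 − 6.39 = 0.88 V.
V_ov = V_SG − |V_th| = 2.9 − 0.908 = 1.99 V.
Since V_SD = 0.88 V < V_ov = 1.99 V, the device is in the triode region.
I_D = k_p [V_ov · V_SD − ½ V_SD²] = 6.53 × [1.99 × 0.88 − 0.5 × 0.88²] = 8.92 mA.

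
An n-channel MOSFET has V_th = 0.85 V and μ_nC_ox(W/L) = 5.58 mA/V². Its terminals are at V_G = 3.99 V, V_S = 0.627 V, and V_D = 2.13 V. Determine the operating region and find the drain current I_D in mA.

V_GS = V_G − V_S = 3.99 − 0.627 = 3.36 V; V_DS = V_D − V_S = 2.13 − 0.627 = 1.5 V.
V_ov = V_GS − V_th = 3.36 − 0.85 = 2.51 V.
Since V_DS = 1.5 V < V_ov = 2.51 V, the device is in the triode region.
I_D = k_n [V_ov · V_DS − ½ V_DS²] = 5.58 × [2.51 × 1.5 − 0.5 × 1.5²] = 14.8 mA.

Triode; I_D = 14.8 mA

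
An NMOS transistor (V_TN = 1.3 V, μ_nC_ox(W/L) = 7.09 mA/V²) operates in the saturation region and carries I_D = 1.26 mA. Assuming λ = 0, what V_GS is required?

In saturation I_D = ½ k_n (V_GS − V_TN)², so V_GS − V_TN = √(2 I_D / k_n) = √(2 × 1.26 / 7.09) = 0.596 V.
V_GS = 1.3 + 0.596 = 1.9 V.

V_GS = 1.90 V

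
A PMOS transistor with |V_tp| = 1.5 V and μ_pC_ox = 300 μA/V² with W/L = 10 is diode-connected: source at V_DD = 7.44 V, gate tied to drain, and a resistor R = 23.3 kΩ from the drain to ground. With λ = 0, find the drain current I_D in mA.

I_D = 0.238 mA

With gate tied to drain, V_SG = V_SD ≥ V_SG − |V_tp|, so the device is in saturation.
k_p = μ_pC_ox · (W/L) = 3 mA/V².
KCL at the drain: ½ k_p (V_SG − |V_tp|)² = (V_DD − V_SG)/R.
Let x = V_SG − 1.5. Then 35 x² + x − 5.94 = 0, giving x = 0.398 V (positive root), so V_SG = 1.9 V.
I_D = (V_DD − V_SG)/R = (7.44 − 1.9) / 23.3 = 0.238 mA.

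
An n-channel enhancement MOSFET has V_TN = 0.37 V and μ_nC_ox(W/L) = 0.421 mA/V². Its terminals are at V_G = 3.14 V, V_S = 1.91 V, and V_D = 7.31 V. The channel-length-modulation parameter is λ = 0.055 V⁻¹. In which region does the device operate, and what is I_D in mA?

Saturation; I_D = 0.202 mA

V_GS = V_G − V_S = 3.14 − 1.91 = 1.23 V; V_DS = V_D − V_S = 7.31 − 1.91 = 5.4 V.
V_ov = V_GS − V_TN = 1.23 − 0.37 = 0.86 V.
Since V_DS = 5.4 V ≥ V_ov = 0.86 V, the device is in saturation.
I_D = ½ k_n V_ov² (1 + λ V_DS) = 0.5 × 0.421 × 0.86² × (1 + 0.055 × 5.4) = 0.202 mA.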